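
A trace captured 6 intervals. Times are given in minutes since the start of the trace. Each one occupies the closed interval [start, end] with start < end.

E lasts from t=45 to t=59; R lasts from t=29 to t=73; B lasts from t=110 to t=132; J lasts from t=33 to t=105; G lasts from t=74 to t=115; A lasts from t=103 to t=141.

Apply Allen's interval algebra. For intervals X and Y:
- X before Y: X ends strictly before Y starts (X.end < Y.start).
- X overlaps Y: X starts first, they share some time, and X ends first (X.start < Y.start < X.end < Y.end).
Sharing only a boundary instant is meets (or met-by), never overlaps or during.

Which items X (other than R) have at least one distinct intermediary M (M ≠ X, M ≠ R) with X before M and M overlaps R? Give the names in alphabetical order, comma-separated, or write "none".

Target R = [t=29, t=73].
Intermediaries M with M overlaps R: none.
Union: none.

none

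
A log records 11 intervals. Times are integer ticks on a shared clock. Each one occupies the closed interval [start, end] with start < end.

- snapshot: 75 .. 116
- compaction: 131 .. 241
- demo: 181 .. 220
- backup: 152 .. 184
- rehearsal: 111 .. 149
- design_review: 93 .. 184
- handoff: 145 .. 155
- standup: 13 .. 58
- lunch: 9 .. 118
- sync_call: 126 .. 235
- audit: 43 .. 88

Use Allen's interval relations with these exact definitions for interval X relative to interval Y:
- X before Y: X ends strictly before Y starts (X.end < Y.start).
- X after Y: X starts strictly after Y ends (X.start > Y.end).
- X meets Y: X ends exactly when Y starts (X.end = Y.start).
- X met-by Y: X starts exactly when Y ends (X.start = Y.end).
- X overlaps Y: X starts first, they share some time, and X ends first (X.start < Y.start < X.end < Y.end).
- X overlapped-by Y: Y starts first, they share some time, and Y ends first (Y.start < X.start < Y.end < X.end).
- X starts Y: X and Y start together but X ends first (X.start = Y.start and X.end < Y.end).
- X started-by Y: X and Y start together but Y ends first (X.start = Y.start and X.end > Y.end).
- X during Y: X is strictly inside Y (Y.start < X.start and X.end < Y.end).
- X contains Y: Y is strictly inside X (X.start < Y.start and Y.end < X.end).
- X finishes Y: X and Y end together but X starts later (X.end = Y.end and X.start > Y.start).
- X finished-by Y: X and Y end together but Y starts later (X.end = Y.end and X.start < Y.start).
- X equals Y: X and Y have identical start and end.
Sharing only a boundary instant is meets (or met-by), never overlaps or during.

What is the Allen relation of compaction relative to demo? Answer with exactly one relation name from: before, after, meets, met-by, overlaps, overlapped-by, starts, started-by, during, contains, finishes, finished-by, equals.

contains

compaction = [131, 241]; demo = [181, 220].
Compare endpoints: compaction.start < demo.start, compaction.start < demo.end, compaction.end > demo.start, compaction.end > demo.end.
That pattern is 'contains'.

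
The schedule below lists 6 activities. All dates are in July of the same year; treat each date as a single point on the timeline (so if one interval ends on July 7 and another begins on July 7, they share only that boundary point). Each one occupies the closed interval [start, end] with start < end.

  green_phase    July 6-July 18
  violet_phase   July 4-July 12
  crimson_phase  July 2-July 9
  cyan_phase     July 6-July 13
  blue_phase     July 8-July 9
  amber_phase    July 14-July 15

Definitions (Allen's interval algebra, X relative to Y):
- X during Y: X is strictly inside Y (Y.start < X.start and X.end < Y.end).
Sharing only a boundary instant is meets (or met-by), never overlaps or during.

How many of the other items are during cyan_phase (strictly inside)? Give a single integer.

Target cyan_phase = [July 6, July 13].
amber_phase [July 14, July 15] → after → no.
blue_phase [July 8, July 9] → during → counts.
crimson_phase [July 2, July 9] → overlaps → no.
green_phase [July 6, July 18] → started-by → no.
violet_phase [July 4, July 12] → overlaps → no.
Total: 1.

1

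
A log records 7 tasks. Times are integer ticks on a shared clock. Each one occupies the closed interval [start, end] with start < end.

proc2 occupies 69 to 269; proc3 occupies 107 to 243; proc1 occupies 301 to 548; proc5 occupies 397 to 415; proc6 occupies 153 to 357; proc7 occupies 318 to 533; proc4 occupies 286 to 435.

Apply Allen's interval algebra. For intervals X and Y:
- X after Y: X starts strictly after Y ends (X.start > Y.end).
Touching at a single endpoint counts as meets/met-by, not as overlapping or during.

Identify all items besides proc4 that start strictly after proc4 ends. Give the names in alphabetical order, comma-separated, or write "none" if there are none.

none

Target proc4 = [286, 435].
proc1 [301, 548] → overlapped-by → no.
proc2 [69, 269] → before → no.
proc3 [107, 243] → before → no.
proc5 [397, 415] → during → no.
proc6 [153, 357] → overlaps → no.
proc7 [318, 533] → overlapped-by → no.
Result: none.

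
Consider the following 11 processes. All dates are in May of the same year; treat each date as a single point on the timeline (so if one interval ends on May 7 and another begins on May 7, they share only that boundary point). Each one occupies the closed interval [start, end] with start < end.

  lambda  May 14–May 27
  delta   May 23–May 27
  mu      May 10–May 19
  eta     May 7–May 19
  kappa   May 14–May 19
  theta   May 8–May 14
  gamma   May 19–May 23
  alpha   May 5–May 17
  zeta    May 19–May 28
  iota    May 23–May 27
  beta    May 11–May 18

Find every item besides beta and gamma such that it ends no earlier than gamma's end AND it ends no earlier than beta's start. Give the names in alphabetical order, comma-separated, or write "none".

Conditions: its end is no earlier than gamma's end (X.end >= May 23) AND its end is no earlier than beta's start (X.end >= May 11).
alpha: end May 17 >= May 23? ✗; end May 17 >= May 11? ✓ → no.
delta: end May 27 >= May 23? ✓; end May 27 >= May 11? ✓ → yes.
eta: end May 19 >= May 23? ✗; end May 19 >= May 11? ✓ → no.
iota: end May 27 >= May 23? ✓; end May 27 >= May 11? ✓ → yes.
kappa: end May 19 >= May 23? ✗; end May 19 >= May 11? ✓ → no.
lambda: end May 27 >= May 23? ✓; end May 27 >= May 11? ✓ → yes.
mu: end May 19 >= May 23? ✗; end May 19 >= May 11? ✓ → no.
theta: end May 14 >= May 23? ✗; end May 14 >= May 11? ✓ → no.
zeta: end May 28 >= May 23? ✓; end May 28 >= May 11? ✓ → yes.
Result: delta, iota, lambda, zeta.

delta, iota, lambda, zeta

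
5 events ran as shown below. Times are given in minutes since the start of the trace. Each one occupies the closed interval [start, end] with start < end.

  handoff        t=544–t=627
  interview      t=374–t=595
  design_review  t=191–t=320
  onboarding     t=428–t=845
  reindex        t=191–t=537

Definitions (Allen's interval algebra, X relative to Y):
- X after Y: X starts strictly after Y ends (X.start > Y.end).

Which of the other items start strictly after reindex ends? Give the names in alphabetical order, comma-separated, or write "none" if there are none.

handoff

Target reindex = [t=191, t=537].
design_review [t=191, t=320] → starts → no.
handoff [t=544, t=627] → after → yes.
interview [t=374, t=595] → overlapped-by → no.
onboarding [t=428, t=845] → overlapped-by → no.
Result: handoff.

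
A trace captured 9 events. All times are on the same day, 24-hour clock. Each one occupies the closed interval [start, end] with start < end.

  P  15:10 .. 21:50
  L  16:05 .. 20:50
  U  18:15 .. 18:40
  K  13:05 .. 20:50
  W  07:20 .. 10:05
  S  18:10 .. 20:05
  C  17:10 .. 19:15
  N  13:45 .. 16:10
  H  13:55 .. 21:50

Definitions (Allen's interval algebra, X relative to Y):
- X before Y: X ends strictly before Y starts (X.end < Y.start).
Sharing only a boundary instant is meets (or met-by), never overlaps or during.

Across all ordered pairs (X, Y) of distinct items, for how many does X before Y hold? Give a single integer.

Checking all 72 ordered pairs for relation 'before'; matching pairs in alphabetical order:
(N, C): N before C ✓
(N, S): N before S ✓
(N, U): N before U ✓
(W, C): W before C ✓
(W, H): W before H ✓
(W, K): W before K ✓
(W, L): W before L ✓
(W, N): W before N ✓
(W, P): W before P ✓
(W, S): W before S ✓
(W, U): W before U ✓
Count: 11.

11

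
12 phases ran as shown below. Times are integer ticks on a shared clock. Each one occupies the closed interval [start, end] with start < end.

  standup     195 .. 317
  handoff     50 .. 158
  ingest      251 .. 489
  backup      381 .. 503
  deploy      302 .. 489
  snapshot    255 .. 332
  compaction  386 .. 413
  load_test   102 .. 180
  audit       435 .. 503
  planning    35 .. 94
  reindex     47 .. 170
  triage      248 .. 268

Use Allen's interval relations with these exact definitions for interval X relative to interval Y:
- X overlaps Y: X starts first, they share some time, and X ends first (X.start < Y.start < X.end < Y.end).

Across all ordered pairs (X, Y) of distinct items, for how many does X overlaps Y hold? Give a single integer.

Checking all 132 ordered pairs for relation 'overlaps'; matching pairs in alphabetical order:
(deploy, audit): deploy overlaps audit ✓
(deploy, backup): deploy overlaps backup ✓
(handoff, load_test): handoff overlaps load_test ✓
(ingest, audit): ingest overlaps audit ✓
(ingest, backup): ingest overlaps backup ✓
(planning, handoff): planning overlaps handoff ✓
(planning, reindex): planning overlaps reindex ✓
(reindex, load_test): reindex overlaps load_test ✓
(snapshot, deploy): snapshot overlaps deploy ✓
(standup, deploy): standup overlaps deploy ✓
(standup, ingest): standup overlaps ingest ✓
(standup, snapshot): standup overlaps snapshot ✓
(triage, ingest): triage overlaps ingest ✓
(triage, snapshot): triage overlaps snapshot ✓
Count: 14.

14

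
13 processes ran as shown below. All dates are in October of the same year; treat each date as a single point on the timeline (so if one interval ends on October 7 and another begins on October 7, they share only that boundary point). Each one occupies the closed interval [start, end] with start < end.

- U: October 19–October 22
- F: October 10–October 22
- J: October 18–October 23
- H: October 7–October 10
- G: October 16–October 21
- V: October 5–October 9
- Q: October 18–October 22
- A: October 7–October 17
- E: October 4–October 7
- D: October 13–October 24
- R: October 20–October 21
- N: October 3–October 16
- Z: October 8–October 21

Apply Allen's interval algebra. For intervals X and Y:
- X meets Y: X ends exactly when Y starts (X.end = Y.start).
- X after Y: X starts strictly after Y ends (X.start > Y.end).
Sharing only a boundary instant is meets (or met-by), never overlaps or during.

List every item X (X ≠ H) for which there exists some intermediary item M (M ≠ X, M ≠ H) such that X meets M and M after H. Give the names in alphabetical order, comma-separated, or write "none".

N

Target H = [October 7, October 10].
Intermediaries M with M after H: D, G, J, Q, R, U.
Via D — items with X meets D: none.
Via G — items with X meets G: N.
Via J — items with X meets J: none.
Via Q — items with X meets Q: none.
Via R — items with X meets R: none.
Via U — items with X meets U: none.
Union: N.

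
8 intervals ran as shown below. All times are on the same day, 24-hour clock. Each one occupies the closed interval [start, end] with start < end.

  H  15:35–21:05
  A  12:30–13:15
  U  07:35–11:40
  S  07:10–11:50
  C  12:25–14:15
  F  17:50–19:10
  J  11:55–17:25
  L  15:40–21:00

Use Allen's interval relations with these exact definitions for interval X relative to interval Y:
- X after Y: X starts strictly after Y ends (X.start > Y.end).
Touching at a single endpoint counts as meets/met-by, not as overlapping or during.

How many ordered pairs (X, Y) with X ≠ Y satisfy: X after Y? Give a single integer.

Checking all 56 ordered pairs for relation 'after'; matching pairs in alphabetical order:
(A, S): A after S ✓
(A, U): A after U ✓
(C, S): C after S ✓
(C, U): C after U ✓
(F, A): F after A ✓
(F, C): F after C ✓
(F, J): F after J ✓
(F, S): F after S ✓
(F, U): F after U ✓
(H, A): H after A ✓
(H, C): H after C ✓
(H, S): H after S ✓
(H, U): H after U ✓
(J, S): J after S ✓
(J, U): J after U ✓
(L, A): L after A ✓
(L, C): L after C ✓
(L, S): L after S ✓
(L, U): L after U ✓
Count: 19.

19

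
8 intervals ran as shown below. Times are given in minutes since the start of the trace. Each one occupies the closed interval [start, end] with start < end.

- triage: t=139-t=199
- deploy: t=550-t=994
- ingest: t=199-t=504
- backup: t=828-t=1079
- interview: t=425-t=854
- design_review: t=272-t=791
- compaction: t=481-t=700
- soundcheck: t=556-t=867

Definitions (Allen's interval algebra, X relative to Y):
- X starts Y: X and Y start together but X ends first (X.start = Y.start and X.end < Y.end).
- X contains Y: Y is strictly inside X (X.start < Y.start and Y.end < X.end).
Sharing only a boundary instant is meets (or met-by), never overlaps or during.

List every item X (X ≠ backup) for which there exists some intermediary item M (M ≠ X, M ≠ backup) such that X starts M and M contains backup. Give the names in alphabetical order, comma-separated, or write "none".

Target backup = [t=828, t=1079].
Intermediaries M with M contains backup: none.
Union: none.

none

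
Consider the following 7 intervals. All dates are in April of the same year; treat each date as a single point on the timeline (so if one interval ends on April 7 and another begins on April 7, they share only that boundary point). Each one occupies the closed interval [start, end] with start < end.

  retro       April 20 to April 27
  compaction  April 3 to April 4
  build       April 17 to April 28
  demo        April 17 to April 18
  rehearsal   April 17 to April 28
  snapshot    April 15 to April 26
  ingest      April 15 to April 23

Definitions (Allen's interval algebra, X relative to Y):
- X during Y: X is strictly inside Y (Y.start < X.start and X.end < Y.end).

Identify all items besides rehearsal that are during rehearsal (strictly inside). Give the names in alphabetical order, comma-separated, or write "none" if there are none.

retro

Target rehearsal = [April 17, April 28].
build [April 17, April 28] → equals → no.
compaction [April 3, April 4] → before → no.
demo [April 17, April 18] → starts → no.
ingest [April 15, April 23] → overlaps → no.
retro [April 20, April 27] → during → yes.
snapshot [April 15, April 26] → overlaps → no.
Result: retro.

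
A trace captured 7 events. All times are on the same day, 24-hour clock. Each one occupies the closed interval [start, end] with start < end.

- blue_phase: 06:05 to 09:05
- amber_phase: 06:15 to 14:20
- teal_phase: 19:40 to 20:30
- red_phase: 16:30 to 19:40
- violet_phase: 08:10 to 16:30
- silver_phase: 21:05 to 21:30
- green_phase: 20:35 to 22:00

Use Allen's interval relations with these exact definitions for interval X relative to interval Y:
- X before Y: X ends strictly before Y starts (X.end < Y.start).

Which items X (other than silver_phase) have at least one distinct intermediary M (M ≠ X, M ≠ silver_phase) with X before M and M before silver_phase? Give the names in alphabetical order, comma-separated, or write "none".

Target silver_phase = [21:05, 21:30].
Intermediaries M with M before silver_phase: amber_phase, blue_phase, red_phase, teal_phase, violet_phase.
Via amber_phase — items with X before amber_phase: none.
Via blue_phase — items with X before blue_phase: none.
Via red_phase — items with X before red_phase: amber_phase, blue_phase.
Via teal_phase — items with X before teal_phase: amber_phase, blue_phase, violet_phase.
Via violet_phase — items with X before violet_phase: none.
Union: amber_phase, blue_phase, violet_phase.

amber_phase, blue_phase, violet_phase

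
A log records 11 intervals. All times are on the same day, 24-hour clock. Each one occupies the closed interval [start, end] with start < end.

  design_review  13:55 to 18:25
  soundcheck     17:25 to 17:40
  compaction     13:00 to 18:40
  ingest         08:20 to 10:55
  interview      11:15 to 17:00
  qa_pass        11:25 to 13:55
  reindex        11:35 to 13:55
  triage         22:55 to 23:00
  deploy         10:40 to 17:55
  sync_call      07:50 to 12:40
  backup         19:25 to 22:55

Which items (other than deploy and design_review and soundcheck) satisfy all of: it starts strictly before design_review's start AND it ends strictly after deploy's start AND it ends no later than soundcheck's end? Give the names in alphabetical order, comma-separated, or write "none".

Conditions: its start is strictly before design_review's start (X.start < 13:55) AND its end is strictly after deploy's start (X.end > 10:40) AND its end is no later than soundcheck's end (X.end <= 17:40).
backup: start 19:25 < 13:55? ✗; end 22:55 > 10:40? ✓; end 22:55 <= 17:40? ✗ → no.
compaction: start 13:00 < 13:55? ✓; end 18:40 > 10:40? ✓; end 18:40 <= 17:40? ✗ → no.
ingest: start 08:20 < 13:55? ✓; end 10:55 > 10:40? ✓; end 10:55 <= 17:40? ✓ → yes.
interview: start 11:15 < 13:55? ✓; end 17:00 > 10:40? ✓; end 17:00 <= 17:40? ✓ → yes.
qa_pass: start 11:25 < 13:55? ✓; end 13:55 > 10:40? ✓; end 13:55 <= 17:40? ✓ → yes.
reindex: start 11:35 < 13:55? ✓; end 13:55 > 10:40? ✓; end 13:55 <= 17:40? ✓ → yes.
sync_call: start 07:50 < 13:55? ✓; end 12:40 > 10:40? ✓; end 12:40 <= 17:40? ✓ → yes.
triage: start 22:55 < 13:55? ✗; end 23:00 > 10:40? ✓; end 23:00 <= 17:40? ✗ → no.
Result: ingest, interview, qa_pass, reindex, sync_call.

ingest, interview, qa_pass, reindex, sync_call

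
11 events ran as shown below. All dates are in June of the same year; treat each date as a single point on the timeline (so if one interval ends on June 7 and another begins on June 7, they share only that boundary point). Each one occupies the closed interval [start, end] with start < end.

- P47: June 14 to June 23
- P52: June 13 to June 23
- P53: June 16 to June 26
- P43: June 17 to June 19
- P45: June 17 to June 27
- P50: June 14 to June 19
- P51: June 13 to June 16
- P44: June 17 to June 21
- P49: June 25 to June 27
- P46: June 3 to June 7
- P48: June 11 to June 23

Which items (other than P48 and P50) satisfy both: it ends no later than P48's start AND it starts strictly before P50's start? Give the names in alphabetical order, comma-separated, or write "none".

P46

Conditions: its end is no later than P48's start (X.end <= June 11) AND its start is strictly before P50's start (X.start < June 14).
P43: end June 19 <= June 11? ✗; start June 17 < June 14? ✗ → no.
P44: end June 21 <= June 11? ✗; start June 17 < June 14? ✗ → no.
P45: end June 27 <= June 11? ✗; start June 17 < June 14? ✗ → no.
P46: end June 7 <= June 11? ✓; start June 3 < June 14? ✓ → yes.
P47: end June 23 <= June 11? ✗; start June 14 < June 14? ✗ → no.
P49: end June 27 <= June 11? ✗; start June 25 < June 14? ✗ → no.
P51: end June 16 <= June 11? ✗; start June 13 < June 14? ✓ → no.
P52: end June 23 <= June 11? ✗; start June 13 < June 14? ✓ → no.
P53: end June 26 <= June 11? ✗; start June 16 < June 14? ✗ → no.
Result: P46.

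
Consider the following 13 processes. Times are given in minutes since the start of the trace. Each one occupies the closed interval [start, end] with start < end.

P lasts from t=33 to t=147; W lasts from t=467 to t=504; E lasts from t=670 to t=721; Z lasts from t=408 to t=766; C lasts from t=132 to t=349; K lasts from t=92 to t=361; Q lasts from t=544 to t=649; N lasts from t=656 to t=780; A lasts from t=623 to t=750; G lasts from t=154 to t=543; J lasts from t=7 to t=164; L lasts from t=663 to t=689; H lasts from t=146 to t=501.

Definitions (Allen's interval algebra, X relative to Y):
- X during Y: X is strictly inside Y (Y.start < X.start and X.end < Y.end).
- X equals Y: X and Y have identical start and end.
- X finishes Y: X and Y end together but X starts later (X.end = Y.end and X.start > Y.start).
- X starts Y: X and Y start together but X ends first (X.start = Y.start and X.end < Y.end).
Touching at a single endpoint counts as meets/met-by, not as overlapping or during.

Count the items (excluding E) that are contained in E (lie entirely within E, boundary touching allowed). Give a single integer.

Target E = [t=670, t=721].
A [t=623, t=750] → contains → no.
C [t=132, t=349] → before → no.
G [t=154, t=543] → before → no.
H [t=146, t=501] → before → no.
J [t=7, t=164] → before → no.
K [t=92, t=361] → before → no.
L [t=663, t=689] → overlaps → no.
N [t=656, t=780] → contains → no.
P [t=33, t=147] → before → no.
Q [t=544, t=649] → before → no.
W [t=467, t=504] → before → no.
Z [t=408, t=766] → contains → no.
Total: 0.

0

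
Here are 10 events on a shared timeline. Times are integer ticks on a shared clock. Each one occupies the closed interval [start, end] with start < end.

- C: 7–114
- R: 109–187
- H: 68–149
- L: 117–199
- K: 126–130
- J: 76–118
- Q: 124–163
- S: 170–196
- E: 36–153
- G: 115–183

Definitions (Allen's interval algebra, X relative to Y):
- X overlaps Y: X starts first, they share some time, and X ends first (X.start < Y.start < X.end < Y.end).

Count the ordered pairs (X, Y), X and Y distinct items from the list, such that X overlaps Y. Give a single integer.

19

Checking all 90 ordered pairs for relation 'overlaps'; matching pairs in alphabetical order:
(C, E): C overlaps E ✓
(C, H): C overlaps H ✓
(C, J): C overlaps J ✓
(C, R): C overlaps R ✓
(E, G): E overlaps G ✓
(E, L): E overlaps L ✓
(E, Q): E overlaps Q ✓
(E, R): E overlaps R ✓
(G, L): G overlaps L ✓
(G, S): G overlaps S ✓
(H, G): H overlaps G ✓
(H, L): H overlaps L ✓
(H, Q): H overlaps Q ✓
(H, R): H overlaps R ✓
(J, G): J overlaps G ✓
(J, L): J overlaps L ✓
(J, R): J overlaps R ✓
(R, L): R overlaps L ✓
(R, S): R overlaps S ✓
Count: 19.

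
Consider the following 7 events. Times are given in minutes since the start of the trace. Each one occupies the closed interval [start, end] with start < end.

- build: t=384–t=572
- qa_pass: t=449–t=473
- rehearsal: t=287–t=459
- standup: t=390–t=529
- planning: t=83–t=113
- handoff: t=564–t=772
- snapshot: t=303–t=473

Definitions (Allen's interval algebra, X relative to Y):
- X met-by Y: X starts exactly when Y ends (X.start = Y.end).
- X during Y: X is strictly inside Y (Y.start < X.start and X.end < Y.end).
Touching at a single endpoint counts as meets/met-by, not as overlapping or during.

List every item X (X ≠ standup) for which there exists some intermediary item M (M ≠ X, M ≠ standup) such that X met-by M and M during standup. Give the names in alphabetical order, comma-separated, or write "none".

none

Target standup = [t=390, t=529].
Intermediaries M with M during standup: qa_pass.
Via qa_pass — items with X met-by qa_pass: none.
Union: none.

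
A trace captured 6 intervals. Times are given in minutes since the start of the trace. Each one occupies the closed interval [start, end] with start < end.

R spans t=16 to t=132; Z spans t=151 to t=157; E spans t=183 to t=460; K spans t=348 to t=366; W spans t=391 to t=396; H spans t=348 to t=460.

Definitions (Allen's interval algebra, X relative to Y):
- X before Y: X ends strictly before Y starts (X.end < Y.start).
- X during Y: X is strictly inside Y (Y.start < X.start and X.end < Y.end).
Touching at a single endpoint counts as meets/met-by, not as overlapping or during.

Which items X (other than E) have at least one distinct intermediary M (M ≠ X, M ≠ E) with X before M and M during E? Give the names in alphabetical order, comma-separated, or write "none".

K, R, Z

Target E = [t=183, t=460].
Intermediaries M with M during E: K, W.
Via K — items with X before K: R, Z.
Via W — items with X before W: K, R, Z.
Union: K, R, Z.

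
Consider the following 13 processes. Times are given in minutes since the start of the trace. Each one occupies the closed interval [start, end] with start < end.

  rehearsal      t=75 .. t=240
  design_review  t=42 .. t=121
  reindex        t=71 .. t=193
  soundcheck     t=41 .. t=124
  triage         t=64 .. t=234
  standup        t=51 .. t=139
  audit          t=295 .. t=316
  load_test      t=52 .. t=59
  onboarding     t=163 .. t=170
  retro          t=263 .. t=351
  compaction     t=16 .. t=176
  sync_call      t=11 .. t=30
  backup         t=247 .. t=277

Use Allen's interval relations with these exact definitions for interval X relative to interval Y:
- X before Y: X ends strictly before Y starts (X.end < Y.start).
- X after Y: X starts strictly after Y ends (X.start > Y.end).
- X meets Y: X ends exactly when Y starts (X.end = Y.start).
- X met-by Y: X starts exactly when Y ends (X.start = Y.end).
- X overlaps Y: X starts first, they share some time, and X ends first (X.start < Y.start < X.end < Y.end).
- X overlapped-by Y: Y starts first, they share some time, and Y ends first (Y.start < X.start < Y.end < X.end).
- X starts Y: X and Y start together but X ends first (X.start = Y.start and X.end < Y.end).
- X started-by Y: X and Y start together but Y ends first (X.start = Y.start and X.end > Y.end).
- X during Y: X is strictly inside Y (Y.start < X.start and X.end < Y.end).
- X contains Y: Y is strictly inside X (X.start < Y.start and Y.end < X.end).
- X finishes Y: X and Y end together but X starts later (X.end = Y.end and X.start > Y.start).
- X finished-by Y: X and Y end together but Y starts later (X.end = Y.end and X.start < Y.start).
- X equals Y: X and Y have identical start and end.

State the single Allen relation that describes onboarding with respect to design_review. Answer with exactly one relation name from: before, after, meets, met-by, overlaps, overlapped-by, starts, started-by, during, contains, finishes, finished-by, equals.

after

onboarding = [t=163, t=170]; design_review = [t=42, t=121].
Compare endpoints: onboarding.start > design_review.start, onboarding.start > design_review.end, onboarding.end > design_review.start, onboarding.end > design_review.end.
That pattern is 'after'.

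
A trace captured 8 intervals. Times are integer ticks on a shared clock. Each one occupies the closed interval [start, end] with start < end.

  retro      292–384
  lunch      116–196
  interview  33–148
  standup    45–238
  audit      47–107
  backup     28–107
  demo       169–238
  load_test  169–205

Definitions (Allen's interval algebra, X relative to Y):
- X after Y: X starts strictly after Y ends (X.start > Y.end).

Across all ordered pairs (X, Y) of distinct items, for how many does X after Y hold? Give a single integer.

15

Checking all 56 ordered pairs for relation 'after'; matching pairs in alphabetical order:
(demo, audit): demo after audit ✓
(demo, backup): demo after backup ✓
(demo, interview): demo after interview ✓
(load_test, audit): load_test after audit ✓
(load_test, backup): load_test after backup ✓
(load_test, interview): load_test after interview ✓
(lunch, audit): lunch after audit ✓
(lunch, backup): lunch after backup ✓
(retro, audit): retro after audit ✓
(retro, backup): retro after backup ✓
(retro, demo): retro after demo ✓
(retro, interview): retro after interview ✓
(retro, load_test): retro after load_test ✓
(retro, lunch): retro after lunch ✓
(retro, standup): retro after standup ✓
Count: 15.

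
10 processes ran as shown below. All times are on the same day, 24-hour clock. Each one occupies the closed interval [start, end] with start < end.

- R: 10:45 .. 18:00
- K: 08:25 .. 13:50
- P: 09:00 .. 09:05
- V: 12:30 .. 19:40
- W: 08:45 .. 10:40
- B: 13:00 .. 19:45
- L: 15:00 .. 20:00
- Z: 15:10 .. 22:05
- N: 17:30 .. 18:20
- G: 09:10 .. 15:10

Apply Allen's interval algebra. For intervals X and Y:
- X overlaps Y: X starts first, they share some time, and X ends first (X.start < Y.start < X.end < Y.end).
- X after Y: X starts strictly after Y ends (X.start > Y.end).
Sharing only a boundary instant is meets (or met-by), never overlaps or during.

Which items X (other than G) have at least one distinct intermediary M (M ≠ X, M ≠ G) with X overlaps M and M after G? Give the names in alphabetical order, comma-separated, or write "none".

Target G = [09:10, 15:10].
Intermediaries M with M after G: N.
Via N — items with X overlaps N: R.
Union: R.

R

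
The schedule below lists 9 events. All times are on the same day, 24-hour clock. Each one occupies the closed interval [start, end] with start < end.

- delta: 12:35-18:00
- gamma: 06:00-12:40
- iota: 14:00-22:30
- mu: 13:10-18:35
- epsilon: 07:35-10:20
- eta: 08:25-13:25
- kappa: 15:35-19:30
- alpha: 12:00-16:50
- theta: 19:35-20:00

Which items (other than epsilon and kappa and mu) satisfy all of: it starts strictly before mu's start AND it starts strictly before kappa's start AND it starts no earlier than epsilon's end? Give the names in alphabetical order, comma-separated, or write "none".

alpha, delta

Conditions: its start is strictly before mu's start (X.start < 13:10) AND its start is strictly before kappa's start (X.start < 15:35) AND its start is no earlier than epsilon's end (X.start >= 10:20).
alpha: start 12:00 < 13:10? ✓; start 12:00 < 15:35? ✓; start 12:00 >= 10:20? ✓ → yes.
delta: start 12:35 < 13:10? ✓; start 12:35 < 15:35? ✓; start 12:35 >= 10:20? ✓ → yes.
eta: start 08:25 < 13:10? ✓; start 08:25 < 15:35? ✓; start 08:25 >= 10:20? ✗ → no.
gamma: start 06:00 < 13:10? ✓; start 06:00 < 15:35? ✓; start 06:00 >= 10:20? ✗ → no.
iota: start 14:00 < 13:10? ✗; start 14:00 < 15:35? ✓; start 14:00 >= 10:20? ✓ → no.
theta: start 19:35 < 13:10? ✗; start 19:35 < 15:35? ✗; start 19:35 >= 10:20? ✓ → no.
Result: alpha, delta.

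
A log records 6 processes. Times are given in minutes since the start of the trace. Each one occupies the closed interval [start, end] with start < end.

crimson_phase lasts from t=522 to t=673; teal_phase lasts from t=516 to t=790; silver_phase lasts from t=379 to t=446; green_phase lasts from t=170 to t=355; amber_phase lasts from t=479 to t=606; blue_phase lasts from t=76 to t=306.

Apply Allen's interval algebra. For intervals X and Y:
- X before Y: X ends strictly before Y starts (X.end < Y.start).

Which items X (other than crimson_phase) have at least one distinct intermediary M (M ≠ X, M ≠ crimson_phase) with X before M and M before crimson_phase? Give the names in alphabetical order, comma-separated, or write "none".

Target crimson_phase = [t=522, t=673].
Intermediaries M with M before crimson_phase: blue_phase, green_phase, silver_phase.
Via blue_phase — items with X before blue_phase: none.
Via green_phase — items with X before green_phase: none.
Via silver_phase — items with X before silver_phase: blue_phase, green_phase.
Union: blue_phase, green_phase.

blue_phase, green_phase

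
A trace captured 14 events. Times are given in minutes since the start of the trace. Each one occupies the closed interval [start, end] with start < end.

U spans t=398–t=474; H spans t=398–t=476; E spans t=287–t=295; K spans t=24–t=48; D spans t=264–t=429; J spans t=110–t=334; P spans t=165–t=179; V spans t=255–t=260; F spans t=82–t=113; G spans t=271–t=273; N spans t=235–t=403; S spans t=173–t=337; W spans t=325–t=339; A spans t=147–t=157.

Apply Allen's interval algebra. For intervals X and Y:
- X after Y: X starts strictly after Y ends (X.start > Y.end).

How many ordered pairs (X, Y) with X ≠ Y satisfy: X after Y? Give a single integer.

Checking all 182 ordered pairs for relation 'after'; matching pairs in alphabetical order:
(A, F): A after F ✓
(A, K): A after K ✓
(D, A): D after A ✓
(D, F): D after F ✓
(D, K): D after K ✓
(D, P): D after P ✓
(D, V): D after V ✓
(E, A): E after A ✓
(E, F): E after F ✓
(E, G): E after G ✓
(E, K): E after K ✓
(E, P): E after P ✓
(E, V): E after V ✓
(F, K): F after K ✓
(G, A): G after A ✓
(G, F): G after F ✓
(G, K): G after K ✓
(G, P): G after P ✓
(G, V): G after V ✓
(H, A): H after A ✓
(H, E): H after E ✓
(H, F): H after F ✓
(H, G): H after G ✓
(H, J): H after J ✓
... plus 37 further pairs not listed.
Count: 61.

61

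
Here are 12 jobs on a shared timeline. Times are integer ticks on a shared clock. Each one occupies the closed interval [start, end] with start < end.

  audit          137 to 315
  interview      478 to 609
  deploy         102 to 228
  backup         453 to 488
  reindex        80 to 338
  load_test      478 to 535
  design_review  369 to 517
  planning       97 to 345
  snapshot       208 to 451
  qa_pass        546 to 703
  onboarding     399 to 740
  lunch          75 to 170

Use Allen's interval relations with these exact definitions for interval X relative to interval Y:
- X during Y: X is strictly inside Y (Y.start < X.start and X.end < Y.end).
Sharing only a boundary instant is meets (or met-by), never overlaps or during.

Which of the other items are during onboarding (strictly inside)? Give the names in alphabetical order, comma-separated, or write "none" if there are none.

Target onboarding = [399, 740].
audit [137, 315] → before → no.
backup [453, 488] → during → yes.
deploy [102, 228] → before → no.
design_review [369, 517] → overlaps → no.
interview [478, 609] → during → yes.
load_test [478, 535] → during → yes.
lunch [75, 170] → before → no.
planning [97, 345] → before → no.
qa_pass [546, 703] → during → yes.
reindex [80, 338] → before → no.
snapshot [208, 451] → overlaps → no.
Result: backup, interview, load_test, qa_pass.

backup, interview, load_test, qa_pass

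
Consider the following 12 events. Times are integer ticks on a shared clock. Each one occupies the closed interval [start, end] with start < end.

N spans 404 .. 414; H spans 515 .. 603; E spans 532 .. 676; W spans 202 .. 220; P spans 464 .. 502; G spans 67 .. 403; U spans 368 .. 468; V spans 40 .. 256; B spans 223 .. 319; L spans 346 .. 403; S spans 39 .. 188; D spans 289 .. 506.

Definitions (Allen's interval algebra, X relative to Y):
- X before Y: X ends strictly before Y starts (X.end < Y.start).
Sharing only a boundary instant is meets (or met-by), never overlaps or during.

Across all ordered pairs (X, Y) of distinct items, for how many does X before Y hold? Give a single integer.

47

Checking all 132 ordered pairs for relation 'before'; matching pairs in alphabetical order:
(B, E): B before E ✓
(B, H): B before H ✓
(B, L): B before L ✓
(B, N): B before N ✓
(B, P): B before P ✓
(B, U): B before U ✓
(D, E): D before E ✓
(D, H): D before H ✓
(G, E): G before E ✓
(G, H): G before H ✓
(G, N): G before N ✓
(G, P): G before P ✓
(L, E): L before E ✓
(L, H): L before H ✓
(L, N): L before N ✓
(L, P): L before P ✓
(N, E): N before E ✓
(N, H): N before H ✓
(N, P): N before P ✓
(P, E): P before E ✓
(P, H): P before H ✓
(S, B): S before B ✓
(S, D): S before D ✓
(S, E): S before E ✓
... plus 23 further pairs not listed.
Count: 47.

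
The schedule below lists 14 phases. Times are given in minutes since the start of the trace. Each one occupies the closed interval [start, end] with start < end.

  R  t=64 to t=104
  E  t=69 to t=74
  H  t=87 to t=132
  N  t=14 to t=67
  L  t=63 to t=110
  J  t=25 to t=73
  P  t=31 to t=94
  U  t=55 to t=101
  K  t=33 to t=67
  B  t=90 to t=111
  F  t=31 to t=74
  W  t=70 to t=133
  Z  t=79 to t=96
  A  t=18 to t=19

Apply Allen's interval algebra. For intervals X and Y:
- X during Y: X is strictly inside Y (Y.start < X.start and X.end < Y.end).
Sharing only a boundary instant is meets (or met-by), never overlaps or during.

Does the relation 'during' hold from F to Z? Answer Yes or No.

F = [t=31, t=74], Z = [t=79, t=96].
Actual relation of F to Z: before.
Asked whether 'during' holds → No.

No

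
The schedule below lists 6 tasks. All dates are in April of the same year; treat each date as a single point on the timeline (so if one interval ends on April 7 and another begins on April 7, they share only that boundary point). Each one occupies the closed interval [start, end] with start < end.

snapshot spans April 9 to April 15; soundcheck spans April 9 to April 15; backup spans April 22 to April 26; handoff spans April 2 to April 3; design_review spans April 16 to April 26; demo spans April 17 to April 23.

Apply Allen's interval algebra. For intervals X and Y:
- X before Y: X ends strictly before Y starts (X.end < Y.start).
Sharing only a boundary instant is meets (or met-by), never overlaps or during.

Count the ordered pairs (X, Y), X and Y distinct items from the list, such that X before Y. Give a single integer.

Checking all 30 ordered pairs for relation 'before'; matching pairs in alphabetical order:
(handoff, backup): handoff before backup ✓
(handoff, demo): handoff before demo ✓
(handoff, design_review): handoff before design_review ✓
(handoff, snapshot): handoff before snapshot ✓
(handoff, soundcheck): handoff before soundcheck ✓
(snapshot, backup): snapshot before backup ✓
(snapshot, demo): snapshot before demo ✓
(snapshot, design_review): snapshot before design_review ✓
(soundcheck, backup): soundcheck before backup ✓
(soundcheck, demo): soundcheck before demo ✓
(soundcheck, design_review): soundcheck before design_review ✓
Count: 11.

11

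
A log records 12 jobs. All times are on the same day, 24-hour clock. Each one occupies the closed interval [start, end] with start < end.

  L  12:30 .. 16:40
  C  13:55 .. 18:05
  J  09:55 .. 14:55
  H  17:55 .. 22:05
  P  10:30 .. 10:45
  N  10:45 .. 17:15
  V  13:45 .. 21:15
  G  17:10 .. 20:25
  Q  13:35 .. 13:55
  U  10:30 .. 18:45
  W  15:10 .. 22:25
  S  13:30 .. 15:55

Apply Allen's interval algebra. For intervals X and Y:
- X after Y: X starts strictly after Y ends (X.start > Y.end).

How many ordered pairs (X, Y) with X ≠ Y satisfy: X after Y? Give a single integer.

Checking all 132 ordered pairs for relation 'after'; matching pairs in alphabetical order:
(C, P): C after P ✓
(G, J): G after J ✓
(G, L): G after L ✓
(G, P): G after P ✓
(G, Q): G after Q ✓
(G, S): G after S ✓
(H, J): H after J ✓
(H, L): H after L ✓
(H, N): H after N ✓
(H, P): H after P ✓
(H, Q): H after Q ✓
(H, S): H after S ✓
(L, P): L after P ✓
(Q, P): Q after P ✓
(S, P): S after P ✓
(V, P): V after P ✓
(W, J): W after J ✓
(W, P): W after P ✓
(W, Q): W after Q ✓
Count: 19.

19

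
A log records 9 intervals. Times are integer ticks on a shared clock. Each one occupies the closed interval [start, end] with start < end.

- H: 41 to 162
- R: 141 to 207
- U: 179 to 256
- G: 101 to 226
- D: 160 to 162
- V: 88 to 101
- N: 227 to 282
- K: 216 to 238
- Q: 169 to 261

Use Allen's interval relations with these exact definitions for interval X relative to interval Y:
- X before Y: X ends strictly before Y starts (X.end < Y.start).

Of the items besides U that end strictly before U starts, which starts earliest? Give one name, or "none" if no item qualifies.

H

Target U = [179, 256].
D [160, 162] → before → candidate.
G [101, 226] → overlaps → excluded.
H [41, 162] → before → candidate.
K [216, 238] → during → excluded.
N [227, 282] → overlapped-by → excluded.
Q [169, 261] → contains → excluded.
R [141, 207] → overlaps → excluded.
V [88, 101] → before → candidate.
Among candidates, earliest start is 41 → H.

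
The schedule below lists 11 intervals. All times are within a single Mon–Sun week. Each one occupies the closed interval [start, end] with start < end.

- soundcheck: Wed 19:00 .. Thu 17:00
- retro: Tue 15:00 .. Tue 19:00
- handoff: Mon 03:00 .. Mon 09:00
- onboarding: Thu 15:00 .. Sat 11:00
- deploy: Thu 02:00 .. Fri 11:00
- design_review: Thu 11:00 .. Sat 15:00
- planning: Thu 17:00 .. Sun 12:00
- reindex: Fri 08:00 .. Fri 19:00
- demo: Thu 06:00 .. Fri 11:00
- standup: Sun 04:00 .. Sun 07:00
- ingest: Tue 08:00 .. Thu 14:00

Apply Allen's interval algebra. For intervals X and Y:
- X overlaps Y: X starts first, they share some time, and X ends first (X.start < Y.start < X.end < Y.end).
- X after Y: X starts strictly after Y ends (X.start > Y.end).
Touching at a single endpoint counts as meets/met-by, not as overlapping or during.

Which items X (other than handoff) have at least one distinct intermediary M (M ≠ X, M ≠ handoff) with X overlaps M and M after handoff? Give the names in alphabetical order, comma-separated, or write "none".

Target handoff = [Mon 03:00, Mon 09:00].
Intermediaries M with M after handoff: demo, deploy, design_review, ingest, onboarding, planning, reindex, retro, soundcheck, standup.
Via demo — items with X overlaps demo: ingest, soundcheck.
Via deploy — items with X overlaps deploy: ingest, soundcheck.
Via design_review — items with X overlaps design_review: demo, deploy, ingest, soundcheck.
Via ingest — items with X overlaps ingest: none.
Via onboarding — items with X overlaps onboarding: demo, deploy, soundcheck.
Via planning — items with X overlaps planning: demo, deploy, design_review, onboarding.
Via reindex — items with X overlaps reindex: demo, deploy.
Via retro — items with X overlaps retro: none.
Via soundcheck — items with X overlaps soundcheck: ingest.
Via standup — items with X overlaps standup: none.
Union: demo, deploy, design_review, ingest, onboarding, soundcheck.

demo, deploy, design_review, ingest, onboarding, soundcheck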